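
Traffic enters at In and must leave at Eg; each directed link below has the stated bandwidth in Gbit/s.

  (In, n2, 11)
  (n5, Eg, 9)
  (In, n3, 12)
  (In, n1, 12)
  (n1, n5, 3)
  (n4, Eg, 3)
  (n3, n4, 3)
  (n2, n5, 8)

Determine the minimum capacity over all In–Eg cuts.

Augment In→n1→n5→Eg: bottleneck 3, flow now 3.
Augment In→n2→n5→Eg: bottleneck 6, flow now 9.
Augment In→n3→n4→Eg: bottleneck 3, flow now 12.
No augmenting path remains; maximum flow = 12.
By max-flow min-cut, the minimum cut capacity equals the max flow.
In the residual graph, reachable from In: {In, n1, n2, n3, n5}.
Min-cut edges: n3→n4 (3), n5→Eg (9); capacity 3 + 9 = 12.

12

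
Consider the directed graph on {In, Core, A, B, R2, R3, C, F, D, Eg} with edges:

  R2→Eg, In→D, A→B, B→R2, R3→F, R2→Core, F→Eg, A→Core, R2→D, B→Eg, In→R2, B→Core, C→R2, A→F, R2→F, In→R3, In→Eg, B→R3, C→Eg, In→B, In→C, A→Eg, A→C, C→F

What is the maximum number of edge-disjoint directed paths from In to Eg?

5

Assign every edge capacity 1; by Menger, the answer equals the max flow.
Path In→Eg (+1); total 1.
Path In→B→Eg (+1); total 2.
Path In→R2→Eg (+1); total 3.
Path In→C→Eg (+1); total 4.
Path In→R3→F→Eg (+1); total 5.
No residual In→Eg path; max flow = 5.
Certifying cut of size 5: {In→B, In→C, In→Eg, In→R2, In→R3}.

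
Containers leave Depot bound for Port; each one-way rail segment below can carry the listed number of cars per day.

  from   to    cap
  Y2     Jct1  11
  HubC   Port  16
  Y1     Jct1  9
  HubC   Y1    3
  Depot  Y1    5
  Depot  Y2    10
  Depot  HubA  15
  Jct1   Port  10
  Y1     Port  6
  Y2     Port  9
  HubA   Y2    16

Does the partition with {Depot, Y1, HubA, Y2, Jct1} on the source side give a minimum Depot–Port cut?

Given cut capacity: 6 + 9 + 10 = 25.
Augment Depot→Y1→Port: bottleneck 5, flow now 5.
Augment Depot→Y2→Port: bottleneck 9, flow now 14.
Augment Depot→Y2→Jct1→Port: bottleneck 1, flow now 15.
Augment Depot→HubA→Y2→Jct1→Port: bottleneck 9, flow now 24.
No augmenting path remains; maximum flow = 24.
In the residual graph, reachable from Depot: {Depot, HubA, Y2, Jct1}.
Min-cut edges: Depot→Y1 (5), Y2→Port (9), Jct1→Port (10); capacity 5 + 9 + 10 = 24.
Cut capacity 25 exceeds the max flow 24, so it is not minimum.

No — its capacity is 25, but the minimum cut has capacity 24.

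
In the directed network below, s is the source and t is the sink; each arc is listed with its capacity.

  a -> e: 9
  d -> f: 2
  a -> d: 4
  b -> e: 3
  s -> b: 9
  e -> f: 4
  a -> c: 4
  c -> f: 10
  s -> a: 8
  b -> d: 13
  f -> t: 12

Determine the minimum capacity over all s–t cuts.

10

Augment s→a→c→f→t: bottleneck 4, flow now 4.
Augment s→a→d→f→t: bottleneck 2, flow now 6.
Augment s→a→e→f→t: bottleneck 2, flow now 8.
Augment s→b→e→f→t: bottleneck 2, flow now 10.
No augmenting path remains; maximum flow = 10.
By max-flow min-cut, the minimum cut capacity equals the max flow.
In the residual graph, reachable from s: {s, a, b, d, e}.
Min-cut edges: a→c (4), d→f (2), e→f (4); capacity 4 + 2 + 4 = 10.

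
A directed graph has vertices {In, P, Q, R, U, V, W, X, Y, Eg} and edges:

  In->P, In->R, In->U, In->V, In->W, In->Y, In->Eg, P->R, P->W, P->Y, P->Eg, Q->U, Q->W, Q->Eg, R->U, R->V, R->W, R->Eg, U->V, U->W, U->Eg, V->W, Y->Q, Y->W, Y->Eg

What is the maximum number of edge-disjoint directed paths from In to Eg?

5

Assign every edge capacity 1; by Menger, the answer equals the max flow.
Path In→Eg (+1); total 1.
Path In→P→Eg (+1); total 2.
Path In→R→Eg (+1); total 3.
Path In→U→Eg (+1); total 4.
Path In→Y→Eg (+1); total 5.
No residual In→Eg path; max flow = 5.
Certifying cut of size 5: {In→Eg, In→P, In→R, In→U, In→Y}.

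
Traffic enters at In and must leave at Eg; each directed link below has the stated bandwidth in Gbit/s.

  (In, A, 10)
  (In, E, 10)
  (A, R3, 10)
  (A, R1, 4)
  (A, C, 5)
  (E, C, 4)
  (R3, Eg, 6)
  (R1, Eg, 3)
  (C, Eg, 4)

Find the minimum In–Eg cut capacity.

Augment In→A→R3→Eg: bottleneck 6, flow now 6.
Augment In→A→R1→Eg: bottleneck 3, flow now 9.
Augment In→A→C→Eg: bottleneck 1, flow now 10.
Augment In→E→C→Eg: bottleneck 3, flow now 13.
No augmenting path remains; maximum flow = 13.
By max-flow min-cut, the minimum cut capacity equals the max flow.
In the residual graph, reachable from In: {In, A, E, R3, R1, C}.
Min-cut edges: R3→Eg (6), R1→Eg (3), C→Eg (4); capacity 6 + 3 + 4 = 13.

13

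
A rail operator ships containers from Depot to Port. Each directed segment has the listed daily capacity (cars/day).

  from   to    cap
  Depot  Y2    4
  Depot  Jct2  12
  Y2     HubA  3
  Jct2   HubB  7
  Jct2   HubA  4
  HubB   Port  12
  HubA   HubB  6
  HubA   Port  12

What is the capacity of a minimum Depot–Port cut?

Augment Depot→Y2→HubA→Port: bottleneck 3, flow now 3.
Augment Depot→Jct2→HubB→Port: bottleneck 7, flow now 10.
Augment Depot→Jct2→HubA→Port: bottleneck 4, flow now 14.
No augmenting path remains; maximum flow = 14.
By max-flow min-cut, the minimum cut capacity equals the max flow.
In the residual graph, reachable from Depot: {Depot, Y2, Jct2}.
Min-cut edges: Y2→HubA (3), Jct2→HubB (7), Jct2→HubA (4); capacity 3 + 7 + 4 = 14.

14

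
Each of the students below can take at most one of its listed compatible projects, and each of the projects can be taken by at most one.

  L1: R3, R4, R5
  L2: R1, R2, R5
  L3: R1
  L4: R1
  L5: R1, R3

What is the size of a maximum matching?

Unit-capacity flow: source→left, listed edges, right→sink; max matching = max flow.
Augmenting path L1→R3 (+1); matched 1.
Augmenting path L2→R1 (+1); matched 2.
Augmenting path L3→R1→L2→R2 (+1); matched 3.
Augmenting path L5→R3→L1→R4 (+1); matched 4.
No augmenting path remains; maximum matching = 4.
König certificate: {L1, L2, L5, R1} is a vertex cover of size 4 (every listed pair touches it), so no matching can be larger.

4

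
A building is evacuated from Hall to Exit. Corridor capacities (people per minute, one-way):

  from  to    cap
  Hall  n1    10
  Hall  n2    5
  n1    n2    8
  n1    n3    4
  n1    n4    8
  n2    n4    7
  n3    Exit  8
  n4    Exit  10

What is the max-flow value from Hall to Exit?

Augment Hall→n1→n3→Exit: bottleneck 4, flow now 4.
Augment Hall→n1→n4→Exit: bottleneck 6, flow now 10.
Augment Hall→n2→n4→Exit: bottleneck 4, flow now 14.
No augmenting path remains; maximum flow = 14.
In the residual graph, reachable from Hall: {Hall, n1, n2, n4}.
Min-cut edges: n1→n3 (4), n4→Exit (10); capacity 4 + 10 = 14.
This cut is saturated, so no flow can exceed 14.

14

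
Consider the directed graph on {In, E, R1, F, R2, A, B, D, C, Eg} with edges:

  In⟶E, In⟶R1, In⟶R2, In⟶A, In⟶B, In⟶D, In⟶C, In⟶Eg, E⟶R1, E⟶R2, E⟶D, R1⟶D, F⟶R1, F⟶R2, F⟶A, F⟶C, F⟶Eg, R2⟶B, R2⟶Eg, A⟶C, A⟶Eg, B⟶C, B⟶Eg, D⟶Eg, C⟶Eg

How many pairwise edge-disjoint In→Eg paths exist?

Assign every edge capacity 1; by Menger, the answer equals the max flow.
Path In→Eg (+1); total 1.
Path In→R2→Eg (+1); total 2.
Path In→A→Eg (+1); total 3.
Path In→B→Eg (+1); total 4.
Path In→D→Eg (+1); total 5.
Path In→C→Eg (+1); total 6.
No residual In→Eg path; max flow = 6.
Certifying cut of size 6: {B→Eg, C→Eg, D→Eg, In→A, In→Eg, R2→Eg}.

6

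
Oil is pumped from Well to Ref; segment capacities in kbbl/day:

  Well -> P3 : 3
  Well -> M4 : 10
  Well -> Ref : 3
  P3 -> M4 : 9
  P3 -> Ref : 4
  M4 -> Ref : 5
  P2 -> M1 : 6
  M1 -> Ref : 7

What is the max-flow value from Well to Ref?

11

Augment Well→Ref: bottleneck 3, flow now 3.
Augment Well→P3→Ref: bottleneck 3, flow now 6.
Augment Well→M4→Ref: bottleneck 5, flow now 11.
No augmenting path remains; maximum flow = 11.
In the residual graph, reachable from Well: {Well, M4}.
Min-cut edges: Well→P3 (3), Well→Ref (3), M4→Ref (5); capacity 3 + 3 + 5 = 11.
This cut is saturated, so no flow can exceed 11.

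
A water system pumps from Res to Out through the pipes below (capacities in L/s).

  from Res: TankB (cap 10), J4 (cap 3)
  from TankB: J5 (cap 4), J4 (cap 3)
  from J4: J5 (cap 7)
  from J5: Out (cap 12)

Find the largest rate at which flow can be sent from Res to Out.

Augment Res→TankB→J5→Out: bottleneck 4, flow now 4.
Augment Res→J4→J5→Out: bottleneck 3, flow now 7.
Augment Res→TankB→J4→J5→Out: bottleneck 3, flow now 10.
No augmenting path remains; maximum flow = 10.
In the residual graph, reachable from Res: {Res, TankB}.
Min-cut edges: Res→J4 (3), TankB→J4 (3), TankB→J5 (4); capacity 3 + 3 + 4 = 10.
This cut is saturated, so no flow can exceed 10.

10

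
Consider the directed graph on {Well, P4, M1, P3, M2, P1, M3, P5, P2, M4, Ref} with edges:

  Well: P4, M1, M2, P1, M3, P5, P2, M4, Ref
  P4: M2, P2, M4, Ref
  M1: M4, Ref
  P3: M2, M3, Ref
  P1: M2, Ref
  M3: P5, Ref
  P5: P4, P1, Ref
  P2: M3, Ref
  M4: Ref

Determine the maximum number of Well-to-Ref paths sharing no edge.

8

Assign every edge capacity 1; by Menger, the answer equals the max flow.
Path Well→Ref (+1); total 1.
Path Well→P4→Ref (+1); total 2.
Path Well→M1→Ref (+1); total 3.
Path Well→P1→Ref (+1); total 4.
Path Well→M3→Ref (+1); total 5.
Path Well→P5→Ref (+1); total 6.
Path Well→P2→Ref (+1); total 7.
Path Well→M4→Ref (+1); total 8.
No residual Well→Ref path; max flow = 8.
Certifying cut of size 8: {Well→M1, Well→M3, Well→M4, Well→P1, Well→P2, Well→P4, Well→P5, Well→Ref}.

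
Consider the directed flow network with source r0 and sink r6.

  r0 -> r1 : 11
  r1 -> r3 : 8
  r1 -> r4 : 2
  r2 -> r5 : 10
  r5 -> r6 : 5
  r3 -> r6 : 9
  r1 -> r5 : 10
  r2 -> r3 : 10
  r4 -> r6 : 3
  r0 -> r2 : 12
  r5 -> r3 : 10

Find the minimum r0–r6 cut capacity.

16

Augment r0→r1→r3→r6: bottleneck 8, flow now 8.
Augment r0→r1→r4→r6: bottleneck 2, flow now 10.
Augment r0→r1→r5→r6: bottleneck 1, flow now 11.
Augment r0→r2→r3→r6: bottleneck 1, flow now 12.
Augment r0→r2→r5→r6: bottleneck 4, flow now 16.
No augmenting path remains; maximum flow = 16.
By max-flow min-cut, the minimum cut capacity equals the max flow.
In the residual graph, reachable from r0: {r0, r1, r2, r3, r5}.
Min-cut edges: r1→r4 (2), r3→r6 (9), r5→r6 (5); capacity 2 + 9 + 5 = 16.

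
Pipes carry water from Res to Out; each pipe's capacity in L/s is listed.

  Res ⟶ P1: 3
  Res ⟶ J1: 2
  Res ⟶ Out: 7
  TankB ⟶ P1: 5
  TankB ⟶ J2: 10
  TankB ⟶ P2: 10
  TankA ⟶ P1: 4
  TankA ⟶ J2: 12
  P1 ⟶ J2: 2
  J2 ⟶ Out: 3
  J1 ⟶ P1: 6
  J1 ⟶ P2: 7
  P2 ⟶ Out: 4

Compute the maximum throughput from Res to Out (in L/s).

11

Augment Res→Out: bottleneck 7, flow now 7.
Augment Res→P1→J2→Out: bottleneck 2, flow now 9.
Augment Res→J1→P2→Out: bottleneck 2, flow now 11.
No augmenting path remains; maximum flow = 11.
In the residual graph, reachable from Res: {Res, P1}.
Min-cut edges: Res→J1 (2), Res→Out (7), P1→J2 (2); capacity 2 + 7 + 2 = 11.
This cut is saturated, so no flow can exceed 11.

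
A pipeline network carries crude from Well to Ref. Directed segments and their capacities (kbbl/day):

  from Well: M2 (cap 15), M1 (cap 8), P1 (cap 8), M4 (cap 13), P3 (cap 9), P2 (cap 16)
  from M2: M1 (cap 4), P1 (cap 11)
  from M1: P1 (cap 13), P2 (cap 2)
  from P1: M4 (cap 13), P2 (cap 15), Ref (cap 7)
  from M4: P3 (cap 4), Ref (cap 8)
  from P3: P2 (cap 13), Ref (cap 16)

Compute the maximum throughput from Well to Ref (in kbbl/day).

Augment Well→P1→Ref: bottleneck 7, flow now 7.
Augment Well→M4→Ref: bottleneck 8, flow now 15.
Augment Well→P3→Ref: bottleneck 9, flow now 24.
Augment Well→M4→P3→Ref: bottleneck 4, flow now 28.
No augmenting path remains; maximum flow = 28.
In the residual graph, reachable from Well: {Well, M2, M1, P1, M4, P2}.
Min-cut edges: Well→P3 (9), P1→Ref (7), M4→P3 (4), M4→Ref (8); capacity 9 + 7 + 4 + 8 = 28.
This cut is saturated, so no flow can exceed 28.

28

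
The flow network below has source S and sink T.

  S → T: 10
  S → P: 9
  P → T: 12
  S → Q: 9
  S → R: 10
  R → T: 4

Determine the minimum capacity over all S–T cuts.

Augment S→T: bottleneck 10, flow now 10.
Augment S→P→T: bottleneck 9, flow now 19.
Augment S→R→T: bottleneck 4, flow now 23.
No augmenting path remains; maximum flow = 23.
By max-flow min-cut, the minimum cut capacity equals the max flow.
In the residual graph, reachable from S: {S, Q, R}.
Min-cut edges: S→P (9), S→T (10), R→T (4); capacity 9 + 10 + 4 = 23.

23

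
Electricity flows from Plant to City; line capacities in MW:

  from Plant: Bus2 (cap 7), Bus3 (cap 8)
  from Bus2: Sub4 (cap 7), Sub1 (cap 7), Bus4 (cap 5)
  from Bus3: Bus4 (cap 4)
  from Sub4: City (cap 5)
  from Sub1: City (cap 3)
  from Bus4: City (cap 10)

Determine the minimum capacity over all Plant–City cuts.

Augment Plant→Bus2→Sub4→City: bottleneck 5, flow now 5.
Augment Plant→Bus2→Sub1→City: bottleneck 2, flow now 7.
Augment Plant→Bus3→Bus4→City: bottleneck 4, flow now 11.
No augmenting path remains; maximum flow = 11.
By max-flow min-cut, the minimum cut capacity equals the max flow.
In the residual graph, reachable from Plant: {Plant, Bus3}.
Min-cut edges: Plant→Bus2 (7), Bus3→Bus4 (4); capacity 7 + 4 = 11.

11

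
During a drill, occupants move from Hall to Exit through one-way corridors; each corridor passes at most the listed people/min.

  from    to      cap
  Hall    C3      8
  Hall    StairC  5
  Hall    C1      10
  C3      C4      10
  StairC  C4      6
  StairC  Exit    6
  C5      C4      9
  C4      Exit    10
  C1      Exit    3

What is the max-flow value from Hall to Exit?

Augment Hall→StairC→Exit: bottleneck 5, flow now 5.
Augment Hall→C1→Exit: bottleneck 3, flow now 8.
Augment Hall→C3→C4→Exit: bottleneck 8, flow now 16.
No augmenting path remains; maximum flow = 16.
In the residual graph, reachable from Hall: {Hall, C1}.
Min-cut edges: Hall→C3 (8), Hall→StairC (5), C1→Exit (3); capacity 8 + 5 + 3 = 16.
This cut is saturated, so no flow can exceed 16.

16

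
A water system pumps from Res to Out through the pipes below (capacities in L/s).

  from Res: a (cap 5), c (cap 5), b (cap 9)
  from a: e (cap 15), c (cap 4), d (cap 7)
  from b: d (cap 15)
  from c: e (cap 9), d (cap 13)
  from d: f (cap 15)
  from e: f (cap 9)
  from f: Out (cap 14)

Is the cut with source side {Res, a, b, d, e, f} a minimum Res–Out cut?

No — its capacity is 23, but the minimum cut has capacity 14.

Given cut capacity: 5 + 4 + 14 = 23.
Augment Res→a→d→f→Out: bottleneck 5, flow now 5.
Augment Res→b→d→f→Out: bottleneck 9, flow now 14.
No augmenting path remains; maximum flow = 14.
In the residual graph, reachable from Res: {Res, a, b, c, d, e, f}.
Min-cut edges: f→Out (14); capacity 14 = 14.
Cut capacity 23 exceeds the max flow 14, so it is not minimum.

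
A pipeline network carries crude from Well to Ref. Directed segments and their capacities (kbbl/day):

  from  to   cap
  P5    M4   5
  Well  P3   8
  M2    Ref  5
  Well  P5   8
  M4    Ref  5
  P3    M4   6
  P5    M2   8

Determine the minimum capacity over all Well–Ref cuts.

Augment Well→P5→M4→Ref: bottleneck 5, flow now 5.
Augment Well→P5→M2→Ref: bottleneck 3, flow now 8.
Augment Well→P3→M4→P5→M2→Ref: bottleneck 2, flow now 10. (uses reverse residual edge)
No augmenting path remains; maximum flow = 10.
By max-flow min-cut, the minimum cut capacity equals the max flow.
In the residual graph, reachable from Well: {Well, P5, P3, M4, M2}.
Min-cut edges: M4→Ref (5), M2→Ref (5); capacity 5 + 5 = 10.

10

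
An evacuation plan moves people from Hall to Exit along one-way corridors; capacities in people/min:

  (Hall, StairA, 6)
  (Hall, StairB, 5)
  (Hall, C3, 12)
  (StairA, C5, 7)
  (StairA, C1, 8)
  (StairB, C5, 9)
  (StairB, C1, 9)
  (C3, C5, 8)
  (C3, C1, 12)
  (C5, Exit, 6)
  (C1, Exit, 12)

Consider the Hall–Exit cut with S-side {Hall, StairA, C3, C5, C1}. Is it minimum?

Given cut capacity: 5 + 6 + 12 = 23.
Augment Hall→StairA→C5→Exit: bottleneck 6, flow now 6.
Augment Hall→StairB→C1→Exit: bottleneck 5, flow now 11.
Augment Hall→C3→C1→Exit: bottleneck 7, flow now 18.
No augmenting path remains; maximum flow = 18.
In the residual graph, reachable from Hall: {Hall, StairA, StairB, C3, C5, C1}.
Min-cut edges: C5→Exit (6), C1→Exit (12); capacity 6 + 12 = 18.
Cut capacity 23 exceeds the max flow 18, so it is not minimum.

No — its capacity is 23, but the minimum cut has capacity 18.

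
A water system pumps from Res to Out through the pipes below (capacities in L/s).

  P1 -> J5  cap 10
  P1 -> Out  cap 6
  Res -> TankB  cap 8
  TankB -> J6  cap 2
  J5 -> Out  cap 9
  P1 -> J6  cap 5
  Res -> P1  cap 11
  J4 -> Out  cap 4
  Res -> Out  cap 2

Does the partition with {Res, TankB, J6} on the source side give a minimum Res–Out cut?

Given cut capacity: 11 + 2 = 13.
Augment Res→Out: bottleneck 2, flow now 2.
Augment Res→P1→Out: bottleneck 6, flow now 8.
Augment Res→P1→J5→Out: bottleneck 5, flow now 13.
No augmenting path remains; maximum flow = 13.
Cut capacity 13 equals the max flow, so it is a minimum cut.

Yes — it is a minimum cut (capacity 13).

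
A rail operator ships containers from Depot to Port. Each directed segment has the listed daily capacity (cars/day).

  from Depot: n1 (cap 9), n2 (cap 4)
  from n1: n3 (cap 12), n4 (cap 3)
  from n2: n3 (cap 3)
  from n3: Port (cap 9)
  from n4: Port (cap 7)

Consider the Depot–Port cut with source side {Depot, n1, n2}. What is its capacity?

18

Edges leaving {Depot, n1, n2}: n1→n3 (12), n1→n4 (3), n2→n3 (3).
Cut capacity = 12 + 3 + 3 = 18.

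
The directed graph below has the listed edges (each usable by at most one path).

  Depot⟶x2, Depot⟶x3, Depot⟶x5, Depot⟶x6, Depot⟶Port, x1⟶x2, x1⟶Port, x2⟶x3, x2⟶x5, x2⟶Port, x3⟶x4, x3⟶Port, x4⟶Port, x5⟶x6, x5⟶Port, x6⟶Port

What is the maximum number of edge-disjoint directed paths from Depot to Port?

5

Assign every edge capacity 1; by Menger, the answer equals the max flow.
Path Depot→Port (+1); total 1.
Path Depot→x2→Port (+1); total 2.
Path Depot→x3→Port (+1); total 3.
Path Depot→x5→Port (+1); total 4.
Path Depot→x6→Port (+1); total 5.
No residual Depot→Port path; max flow = 5.
Certifying cut of size 5: {Depot→Port, Depot→x2, Depot→x3, Depot→x5, Depot→x6}.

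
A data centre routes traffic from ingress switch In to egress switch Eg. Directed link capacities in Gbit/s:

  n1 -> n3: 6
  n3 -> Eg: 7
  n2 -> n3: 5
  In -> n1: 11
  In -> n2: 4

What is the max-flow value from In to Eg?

7

Augment In→n1→n3→Eg: bottleneck 6, flow now 6.
Augment In→n2→n3→Eg: bottleneck 1, flow now 7.
No augmenting path remains; maximum flow = 7.
In the residual graph, reachable from In: {In, n1, n2, n3}.
Min-cut edges: n3→Eg (7); capacity 7 = 7.
This cut is saturated, so no flow can exceed 7.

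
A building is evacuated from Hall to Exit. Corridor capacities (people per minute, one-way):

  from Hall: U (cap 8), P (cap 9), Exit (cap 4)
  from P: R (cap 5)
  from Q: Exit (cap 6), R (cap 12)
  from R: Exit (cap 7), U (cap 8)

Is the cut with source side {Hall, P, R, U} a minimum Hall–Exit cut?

Given cut capacity: 4 + 7 = 11.
Augment Hall→Exit: bottleneck 4, flow now 4.
Augment Hall→P→R→Exit: bottleneck 5, flow now 9.
No augmenting path remains; maximum flow = 9.
In the residual graph, reachable from Hall: {Hall, P, U}.
Min-cut edges: Hall→Exit (4), P→R (5); capacity 4 + 5 = 9.
Cut capacity 11 exceeds the max flow 9, so it is not minimum.

No — its capacity is 11, but the minimum cut has capacity 9.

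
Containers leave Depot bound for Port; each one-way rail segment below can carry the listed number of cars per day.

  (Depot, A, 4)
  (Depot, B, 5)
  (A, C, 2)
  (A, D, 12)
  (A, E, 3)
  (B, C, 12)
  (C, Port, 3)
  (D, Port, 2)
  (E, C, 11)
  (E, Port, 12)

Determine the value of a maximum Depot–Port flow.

7

Augment Depot→A→C→Port: bottleneck 2, flow now 2.
Augment Depot→A→D→Port: bottleneck 2, flow now 4.
Augment Depot→B→C→Port: bottleneck 1, flow now 5.
Augment Depot→B→C→A→E→Port: bottleneck 2, flow now 7. (uses reverse residual edge)
No augmenting path remains; maximum flow = 7.
In the residual graph, reachable from Depot: {Depot, B, C}.
Min-cut edges: Depot→A (4), C→Port (3); capacity 4 + 3 = 7.
This cut is saturated, so no flow can exceed 7.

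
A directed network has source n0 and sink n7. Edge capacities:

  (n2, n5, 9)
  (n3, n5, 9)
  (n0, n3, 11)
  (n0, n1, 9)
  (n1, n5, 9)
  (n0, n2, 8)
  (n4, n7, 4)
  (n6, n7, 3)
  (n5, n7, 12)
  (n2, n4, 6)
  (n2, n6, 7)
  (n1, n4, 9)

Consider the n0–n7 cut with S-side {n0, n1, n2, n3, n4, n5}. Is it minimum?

Given cut capacity: 7 + 4 + 12 = 23.
Augment n0→n1→n4→n7: bottleneck 4, flow now 4.
Augment n0→n1→n5→n7: bottleneck 5, flow now 9.
Augment n0→n2→n5→n7: bottleneck 7, flow now 16.
Augment n0→n2→n6→n7: bottleneck 1, flow now 17.
Augment n0→n3→n5→n2→n6→n7: bottleneck 2, flow now 19. (uses reverse residual edge)
No augmenting path remains; maximum flow = 19.
In the residual graph, reachable from n0: {n0, n1, n2, n3, n4, n5, n6}.
Min-cut edges: n4→n7 (4), n5→n7 (12), n6→n7 (3); capacity 4 + 12 + 3 = 19.
Cut capacity 23 exceeds the max flow 19, so it is not minimum.

No — its capacity is 23, but the minimum cut has capacity 19.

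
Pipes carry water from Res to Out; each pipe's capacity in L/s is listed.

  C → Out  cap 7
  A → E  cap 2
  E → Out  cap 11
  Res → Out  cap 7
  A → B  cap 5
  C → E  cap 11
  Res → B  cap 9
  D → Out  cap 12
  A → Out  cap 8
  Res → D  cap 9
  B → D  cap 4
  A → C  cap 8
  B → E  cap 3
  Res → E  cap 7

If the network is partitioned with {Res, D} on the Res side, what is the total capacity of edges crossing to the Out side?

35

Edges leaving {Res, D}: Res→B (9), Res→E (7), Res→Out (7), D→Out (12).
Cut capacity = 9 + 7 + 7 + 12 = 35.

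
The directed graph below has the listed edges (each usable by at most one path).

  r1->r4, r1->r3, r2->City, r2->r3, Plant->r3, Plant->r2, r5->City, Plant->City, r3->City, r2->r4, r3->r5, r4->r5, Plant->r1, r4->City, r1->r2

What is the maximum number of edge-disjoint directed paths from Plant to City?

Assign every edge capacity 1; by Menger, the answer equals the max flow.
Path Plant→City (+1); total 1.
Path Plant→r2→City (+1); total 2.
Path Plant→r3→City (+1); total 3.
Path Plant→r1→r4→City (+1); total 4.
No residual Plant→City path; max flow = 4.
Certifying cut of size 4: {Plant→City, Plant→r1, Plant→r2, Plant→r3}.

4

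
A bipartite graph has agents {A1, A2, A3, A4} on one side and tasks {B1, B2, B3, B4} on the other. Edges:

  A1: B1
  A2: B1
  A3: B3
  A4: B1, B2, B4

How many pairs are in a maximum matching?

Unit-capacity flow: source→left, listed edges, right→sink; max matching = max flow.
Augmenting path A1→B1 (+1); matched 1.
Augmenting path A3→B3 (+1); matched 2.
Augmenting path A4→B2 (+1); matched 3.
No augmenting path remains; maximum matching = 3.
König certificate: {A3, A4, B1} is a vertex cover of size 3 (every listed pair touches it), so no matching can be larger.

3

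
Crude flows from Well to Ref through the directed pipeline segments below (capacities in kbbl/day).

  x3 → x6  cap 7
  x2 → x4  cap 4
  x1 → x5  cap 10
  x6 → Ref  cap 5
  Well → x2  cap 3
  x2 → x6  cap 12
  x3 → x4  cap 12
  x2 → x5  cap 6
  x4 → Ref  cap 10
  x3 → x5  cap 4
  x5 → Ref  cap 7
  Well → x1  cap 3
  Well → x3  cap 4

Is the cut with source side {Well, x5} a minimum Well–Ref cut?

No — its capacity is 17, but the minimum cut has capacity 10.

Given cut capacity: 3 + 3 + 4 + 7 = 17.
Augment Well→x1→x5→Ref: bottleneck 3, flow now 3.
Augment Well→x2→x4→Ref: bottleneck 3, flow now 6.
Augment Well→x3→x4→Ref: bottleneck 4, flow now 10.
No augmenting path remains; maximum flow = 10.
In the residual graph, reachable from Well: {Well}.
Min-cut edges: Well→x1 (3), Well→x2 (3), Well→x3 (4); capacity 3 + 3 + 4 = 10.
Cut capacity 17 exceeds the max flow 10, so it is not minimum.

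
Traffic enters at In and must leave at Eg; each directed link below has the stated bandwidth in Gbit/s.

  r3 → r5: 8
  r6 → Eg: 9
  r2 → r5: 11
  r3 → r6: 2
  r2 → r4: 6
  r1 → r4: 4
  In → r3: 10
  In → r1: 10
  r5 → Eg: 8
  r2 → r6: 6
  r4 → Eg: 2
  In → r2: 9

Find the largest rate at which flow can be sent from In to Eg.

Augment In→r1→r4→Eg: bottleneck 2, flow now 2.
Augment In→r2→r5→Eg: bottleneck 8, flow now 10.
Augment In→r2→r6→Eg: bottleneck 1, flow now 11.
Augment In→r3→r6→Eg: bottleneck 2, flow now 13.
Augment In→r3→r5→r2→r6→Eg: bottleneck 5, flow now 18. (uses reverse residual edge)
No augmenting path remains; maximum flow = 18.
In the residual graph, reachable from In: {In, r1, r2, r3, r4, r5}.
Min-cut edges: r2→r6 (6), r3→r6 (2), r4→Eg (2), r5→Eg (8); capacity 6 + 2 + 2 + 8 = 18.
This cut is saturated, so no flow can exceed 18.

18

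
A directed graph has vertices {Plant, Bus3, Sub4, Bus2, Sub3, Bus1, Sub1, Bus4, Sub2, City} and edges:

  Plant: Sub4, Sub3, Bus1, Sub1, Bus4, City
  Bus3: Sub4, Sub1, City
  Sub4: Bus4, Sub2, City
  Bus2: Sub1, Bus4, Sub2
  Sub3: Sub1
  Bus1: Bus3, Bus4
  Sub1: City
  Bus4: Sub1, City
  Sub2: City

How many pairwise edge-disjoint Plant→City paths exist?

Assign every edge capacity 1; by Menger, the answer equals the max flow.
Path Plant→City (+1); total 1.
Path Plant→Sub4→City (+1); total 2.
Path Plant→Sub1→City (+1); total 3.
Path Plant→Bus4→City (+1); total 4.
Path Plant→Bus1→Bus3→City (+1); total 5.
No residual Plant→City path; max flow = 5.
Certifying cut of size 5: {Plant→Bus1, Plant→Bus4, Plant→City, Plant→Sub4, Sub1→City}.

5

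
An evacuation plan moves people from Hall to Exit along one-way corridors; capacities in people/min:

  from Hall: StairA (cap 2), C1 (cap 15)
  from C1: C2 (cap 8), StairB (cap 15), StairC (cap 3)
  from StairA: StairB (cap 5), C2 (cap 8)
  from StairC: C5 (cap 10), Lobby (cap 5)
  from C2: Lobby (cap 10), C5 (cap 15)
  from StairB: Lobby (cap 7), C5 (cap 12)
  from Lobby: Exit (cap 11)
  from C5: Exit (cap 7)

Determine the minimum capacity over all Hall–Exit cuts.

17

Augment Hall→C1→StairC→Lobby→Exit: bottleneck 3, flow now 3.
Augment Hall→C1→C2→Lobby→Exit: bottleneck 8, flow now 11.
Augment Hall→C1→StairB→C5→Exit: bottleneck 4, flow now 15.
Augment Hall→StairA→C2→C5→Exit: bottleneck 2, flow now 17.
No augmenting path remains; maximum flow = 17.
By max-flow min-cut, the minimum cut capacity equals the max flow.
In the residual graph, reachable from Hall: {Hall}.
Min-cut edges: Hall→C1 (15), Hall→StairA (2); capacity 15 + 2 = 17.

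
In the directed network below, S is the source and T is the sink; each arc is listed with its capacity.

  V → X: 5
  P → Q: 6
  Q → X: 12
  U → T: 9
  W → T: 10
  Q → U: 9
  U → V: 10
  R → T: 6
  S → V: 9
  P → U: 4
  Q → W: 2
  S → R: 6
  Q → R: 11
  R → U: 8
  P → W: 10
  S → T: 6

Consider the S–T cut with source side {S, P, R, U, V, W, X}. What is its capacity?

Edges leaving {S, P, R, U, V, W, X}: S→T (6), P→Q (6), R→T (6), U→T (9), W→T (10).
Cut capacity = 6 + 6 + 6 + 9 + 10 = 37.

37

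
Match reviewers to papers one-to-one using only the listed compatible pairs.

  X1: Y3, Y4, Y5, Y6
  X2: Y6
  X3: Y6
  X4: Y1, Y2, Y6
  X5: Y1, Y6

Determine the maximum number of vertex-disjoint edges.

4

Unit-capacity flow: source→left, listed edges, right→sink; max matching = max flow.
Augmenting path X1→Y3 (+1); matched 1.
Augmenting path X2→Y6 (+1); matched 2.
Augmenting path X4→Y1 (+1); matched 3.
Augmenting path X5→Y1→X4→Y2 (+1); matched 4.
No augmenting path remains; maximum matching = 4.
König certificate: {X1, X4, X5, Y6} is a vertex cover of size 4 (every listed pair touches it), so no matching can be larger.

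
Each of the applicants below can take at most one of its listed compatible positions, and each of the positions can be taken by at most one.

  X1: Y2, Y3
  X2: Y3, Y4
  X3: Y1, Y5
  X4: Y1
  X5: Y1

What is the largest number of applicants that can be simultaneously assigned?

Unit-capacity flow: source→left, listed edges, right→sink; max matching = max flow.
Augmenting path X1→Y2 (+1); matched 1.
Augmenting path X2→Y3 (+1); matched 2.
Augmenting path X3→Y1 (+1); matched 3.
Augmenting path X4→Y1→X3→Y5 (+1); matched 4.
No augmenting path remains; maximum matching = 4.
König certificate: {X1, X2, X3, Y1} is a vertex cover of size 4 (every listed pair touches it), so no matching can be larger.

4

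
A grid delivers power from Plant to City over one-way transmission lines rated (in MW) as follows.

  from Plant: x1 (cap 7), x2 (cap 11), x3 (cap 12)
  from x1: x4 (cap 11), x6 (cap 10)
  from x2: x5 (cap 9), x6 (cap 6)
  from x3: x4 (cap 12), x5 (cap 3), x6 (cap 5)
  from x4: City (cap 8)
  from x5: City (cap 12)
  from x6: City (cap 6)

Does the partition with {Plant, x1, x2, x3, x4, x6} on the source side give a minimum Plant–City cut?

Given cut capacity: 9 + 3 + 8 + 6 = 26.
Augment Plant→x1→x4→City: bottleneck 7, flow now 7.
Augment Plant→x2→x5→City: bottleneck 9, flow now 16.
Augment Plant→x2→x6→City: bottleneck 2, flow now 18.
Augment Plant→x3→x4→City: bottleneck 1, flow now 19.
Augment Plant→x3→x5→City: bottleneck 3, flow now 22.
Augment Plant→x3→x6→City: bottleneck 4, flow now 26.
No augmenting path remains; maximum flow = 26.
Cut capacity 26 equals the max flow, so it is a minimum cut.

Yes — it is a minimum cut (capacity 26).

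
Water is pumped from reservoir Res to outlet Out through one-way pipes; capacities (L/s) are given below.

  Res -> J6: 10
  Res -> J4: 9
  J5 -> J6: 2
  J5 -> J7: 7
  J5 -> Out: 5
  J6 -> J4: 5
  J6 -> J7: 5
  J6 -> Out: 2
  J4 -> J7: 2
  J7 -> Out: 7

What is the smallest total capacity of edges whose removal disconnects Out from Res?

Augment Res→J6→Out: bottleneck 2, flow now 2.
Augment Res→J6→J7→Out: bottleneck 5, flow now 7.
Augment Res→J4→J7→Out: bottleneck 2, flow now 9.
No augmenting path remains; maximum flow = 9.
By max-flow min-cut, the minimum cut capacity equals the max flow.
In the residual graph, reachable from Res: {Res, J6, J4}.
Min-cut edges: J6→J7 (5), J6→Out (2), J4→J7 (2); capacity 5 + 2 + 2 = 9.

9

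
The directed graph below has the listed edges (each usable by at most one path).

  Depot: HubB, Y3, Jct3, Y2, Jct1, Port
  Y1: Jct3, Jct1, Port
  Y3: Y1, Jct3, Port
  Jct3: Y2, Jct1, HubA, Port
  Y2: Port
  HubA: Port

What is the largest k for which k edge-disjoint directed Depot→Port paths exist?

Assign every edge capacity 1; by Menger, the answer equals the max flow.
Path Depot→Port (+1); total 1.
Path Depot→Y3→Port (+1); total 2.
Path Depot→Jct3→Port (+1); total 3.
Path Depot→Y2→Port (+1); total 4.
No residual Depot→Port path; max flow = 4.
Certifying cut of size 4: {Depot→Jct3, Depot→Port, Depot→Y2, Depot→Y3}.

4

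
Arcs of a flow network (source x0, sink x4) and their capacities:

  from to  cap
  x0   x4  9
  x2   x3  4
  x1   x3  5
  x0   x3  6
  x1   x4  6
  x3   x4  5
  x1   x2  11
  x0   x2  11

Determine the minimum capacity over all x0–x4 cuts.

14

Augment x0→x4: bottleneck 9, flow now 9.
Augment x0→x3→x4: bottleneck 5, flow now 14.
No augmenting path remains; maximum flow = 14.
By max-flow min-cut, the minimum cut capacity equals the max flow.
In the residual graph, reachable from x0: {x0, x2, x3}.
Min-cut edges: x0→x4 (9), x3→x4 (5); capacity 9 + 5 = 14.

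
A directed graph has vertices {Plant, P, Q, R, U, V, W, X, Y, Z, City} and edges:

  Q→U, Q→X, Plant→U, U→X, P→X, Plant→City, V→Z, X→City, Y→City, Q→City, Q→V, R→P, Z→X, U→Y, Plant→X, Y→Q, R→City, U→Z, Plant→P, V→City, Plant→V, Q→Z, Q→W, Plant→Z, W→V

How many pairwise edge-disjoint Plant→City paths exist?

4

Assign every edge capacity 1; by Menger, the answer equals the max flow.
Path Plant→City (+1); total 1.
Path Plant→V→City (+1); total 2.
Path Plant→X→City (+1); total 3.
Path Plant→U→Y→City (+1); total 4.
No residual Plant→City path; max flow = 4.
Certifying cut of size 4: {Plant→City, Plant→U, Plant→V, X→City}.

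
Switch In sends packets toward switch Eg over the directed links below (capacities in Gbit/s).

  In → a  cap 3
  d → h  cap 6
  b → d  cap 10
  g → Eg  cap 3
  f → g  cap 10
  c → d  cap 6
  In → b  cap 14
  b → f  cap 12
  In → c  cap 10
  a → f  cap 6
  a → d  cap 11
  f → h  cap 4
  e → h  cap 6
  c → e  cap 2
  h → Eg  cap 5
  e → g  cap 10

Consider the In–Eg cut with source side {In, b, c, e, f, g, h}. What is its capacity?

Edges leaving {In, b, c, e, f, g, h}: In→a (3), b→d (10), c→d (6), g→Eg (3), h→Eg (5).
Cut capacity = 3 + 10 + 6 + 3 + 5 = 27.

27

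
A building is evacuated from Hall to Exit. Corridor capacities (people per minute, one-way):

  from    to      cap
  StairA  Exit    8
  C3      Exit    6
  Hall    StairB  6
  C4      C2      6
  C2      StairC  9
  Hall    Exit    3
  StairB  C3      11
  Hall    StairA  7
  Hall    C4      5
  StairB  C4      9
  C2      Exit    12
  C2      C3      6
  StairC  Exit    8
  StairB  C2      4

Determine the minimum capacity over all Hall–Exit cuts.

Augment Hall→Exit: bottleneck 3, flow now 3.
Augment Hall→StairA→Exit: bottleneck 7, flow now 10.
Augment Hall→StairB→C2→Exit: bottleneck 4, flow now 14.
Augment Hall→StairB→C3→Exit: bottleneck 2, flow now 16.
Augment Hall→C4→C2→Exit: bottleneck 5, flow now 21.
No augmenting path remains; maximum flow = 21.
By max-flow min-cut, the minimum cut capacity equals the max flow.
In the residual graph, reachable from Hall: {Hall}.
Min-cut edges: Hall→StairB (6), Hall→C4 (5), Hall→StairA (7), Hall→Exit (3); capacity 6 + 5 + 7 + 3 = 21.

21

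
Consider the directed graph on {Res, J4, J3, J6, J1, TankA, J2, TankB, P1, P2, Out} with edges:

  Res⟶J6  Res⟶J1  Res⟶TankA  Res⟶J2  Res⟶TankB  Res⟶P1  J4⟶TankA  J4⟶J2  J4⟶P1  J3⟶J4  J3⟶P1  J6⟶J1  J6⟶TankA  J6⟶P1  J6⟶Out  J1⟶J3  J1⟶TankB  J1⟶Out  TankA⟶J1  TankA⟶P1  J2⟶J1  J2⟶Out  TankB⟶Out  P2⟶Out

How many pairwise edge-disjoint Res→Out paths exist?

4

Assign every edge capacity 1; by Menger, the answer equals the max flow.
Path Res→J6→Out (+1); total 1.
Path Res→J1→Out (+1); total 2.
Path Res→J2→Out (+1); total 3.
Path Res→TankB→Out (+1); total 4.
No residual Res→Out path; max flow = 4.
Certifying cut of size 4: {J1→Out, J2→Out, Res→J6, TankB→Out}.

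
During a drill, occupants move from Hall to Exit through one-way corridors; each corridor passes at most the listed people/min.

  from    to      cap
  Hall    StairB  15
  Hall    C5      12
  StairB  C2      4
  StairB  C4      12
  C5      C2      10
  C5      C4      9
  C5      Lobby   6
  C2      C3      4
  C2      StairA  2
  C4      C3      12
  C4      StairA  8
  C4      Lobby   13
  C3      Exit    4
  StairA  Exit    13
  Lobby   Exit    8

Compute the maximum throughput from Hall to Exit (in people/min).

Augment Hall→C5→Lobby→Exit: bottleneck 6, flow now 6.
Augment Hall→StairB→C2→C3→Exit: bottleneck 4, flow now 10.
Augment Hall→StairB→C4→StairA→Exit: bottleneck 8, flow now 18.
Augment Hall→StairB→C4→Lobby→Exit: bottleneck 2, flow now 20.
Augment Hall→C5→C2→StairA→Exit: bottleneck 2, flow now 22.
No augmenting path remains; maximum flow = 22.
In the residual graph, reachable from Hall: {Hall, StairB, C5, C2, C4, C3, Lobby}.
Min-cut edges: C2→StairA (2), C4→StairA (8), C3→Exit (4), Lobby→Exit (8); capacity 2 + 8 + 4 + 8 = 22.
This cut is saturated, so no flow can exceed 22.

22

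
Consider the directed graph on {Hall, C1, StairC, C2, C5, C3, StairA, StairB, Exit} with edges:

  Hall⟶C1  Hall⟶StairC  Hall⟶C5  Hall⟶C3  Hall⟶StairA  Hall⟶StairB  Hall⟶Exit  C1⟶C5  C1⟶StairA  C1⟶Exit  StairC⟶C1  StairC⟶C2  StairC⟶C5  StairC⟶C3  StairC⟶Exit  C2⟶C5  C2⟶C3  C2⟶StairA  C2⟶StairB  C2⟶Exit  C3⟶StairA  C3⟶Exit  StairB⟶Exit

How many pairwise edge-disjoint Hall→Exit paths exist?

5

Assign every edge capacity 1; by Menger, the answer equals the max flow.
Path Hall→Exit (+1); total 1.
Path Hall→C1→Exit (+1); total 2.
Path Hall→StairC→Exit (+1); total 3.
Path Hall→C3→Exit (+1); total 4.
Path Hall→StairB→Exit (+1); total 5.
No residual Hall→Exit path; max flow = 5.
Certifying cut of size 5: {Hall→C1, Hall→C3, Hall→Exit, Hall→StairB, Hall→StairC}.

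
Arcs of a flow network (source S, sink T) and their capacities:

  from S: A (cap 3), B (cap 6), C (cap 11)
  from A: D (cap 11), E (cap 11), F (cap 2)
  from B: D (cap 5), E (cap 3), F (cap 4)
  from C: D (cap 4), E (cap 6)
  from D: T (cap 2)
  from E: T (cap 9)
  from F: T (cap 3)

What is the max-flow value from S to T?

14

Augment S→A→D→T: bottleneck 2, flow now 2.
Augment S→A→E→T: bottleneck 1, flow now 3.
Augment S→B→E→T: bottleneck 3, flow now 6.
Augment S→B→F→T: bottleneck 3, flow now 9.
Augment S→C→E→T: bottleneck 5, flow now 14.
No augmenting path remains; maximum flow = 14.
In the residual graph, reachable from S: {S, A, B, C, D, E, F}.
Min-cut edges: D→T (2), E→T (9), F→T (3); capacity 2 + 9 + 3 = 14.
This cut is saturated, so no flow can exceed 14.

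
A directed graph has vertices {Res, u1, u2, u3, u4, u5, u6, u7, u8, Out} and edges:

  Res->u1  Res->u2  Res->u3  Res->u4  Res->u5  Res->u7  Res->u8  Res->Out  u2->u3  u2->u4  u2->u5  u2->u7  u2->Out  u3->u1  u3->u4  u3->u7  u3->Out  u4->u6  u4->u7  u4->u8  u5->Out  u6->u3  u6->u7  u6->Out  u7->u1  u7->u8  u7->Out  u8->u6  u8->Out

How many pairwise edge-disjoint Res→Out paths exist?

Assign every edge capacity 1; by Menger, the answer equals the max flow.
Path Res→Out (+1); total 1.
Path Res→u2→Out (+1); total 2.
Path Res→u3→Out (+1); total 3.
Path Res→u5→Out (+1); total 4.
Path Res→u7→Out (+1); total 5.
Path Res→u8→Out (+1); total 6.
Path Res→u4→u6→Out (+1); total 7.
No residual Res→Out path; max flow = 7.
Certifying cut of size 7: {Res→Out, Res→u2, Res→u3, Res→u4, Res→u5, Res→u7, Res→u8}.

7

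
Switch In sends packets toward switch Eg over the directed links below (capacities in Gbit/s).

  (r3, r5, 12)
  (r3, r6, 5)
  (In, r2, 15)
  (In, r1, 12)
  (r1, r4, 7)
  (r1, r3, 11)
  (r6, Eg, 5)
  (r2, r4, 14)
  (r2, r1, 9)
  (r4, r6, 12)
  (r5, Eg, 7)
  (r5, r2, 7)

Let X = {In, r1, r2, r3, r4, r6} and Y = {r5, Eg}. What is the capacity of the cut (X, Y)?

Edges leaving {In, r1, r2, r3, r4, r6}: r3→r5 (12), r6→Eg (5).
Cut capacity = 12 + 5 = 17.

17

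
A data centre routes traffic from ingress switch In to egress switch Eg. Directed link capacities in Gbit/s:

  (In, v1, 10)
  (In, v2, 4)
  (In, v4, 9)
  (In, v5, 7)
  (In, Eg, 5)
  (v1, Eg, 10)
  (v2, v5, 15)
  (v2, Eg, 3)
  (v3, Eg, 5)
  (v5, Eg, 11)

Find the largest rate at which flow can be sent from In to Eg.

Augment In→Eg: bottleneck 5, flow now 5.
Augment In→v1→Eg: bottleneck 10, flow now 15.
Augment In→v2→Eg: bottleneck 3, flow now 18.
Augment In→v5→Eg: bottleneck 7, flow now 25.
Augment In→v2→v5→Eg: bottleneck 1, flow now 26.
No augmenting path remains; maximum flow = 26.
In the residual graph, reachable from In: {In, v4}.
Min-cut edges: In→v1 (10), In→v2 (4), In→v5 (7), In→Eg (5); capacity 10 + 4 + 7 + 5 = 26.
This cut is saturated, so no flow can exceed 26.

26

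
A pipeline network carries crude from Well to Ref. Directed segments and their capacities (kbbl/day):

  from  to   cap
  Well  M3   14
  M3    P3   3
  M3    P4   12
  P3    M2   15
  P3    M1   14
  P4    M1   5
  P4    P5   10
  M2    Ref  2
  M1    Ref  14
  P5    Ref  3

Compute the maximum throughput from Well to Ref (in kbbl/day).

Augment Well→M3→P3→M2→Ref: bottleneck 2, flow now 2.
Augment Well→M3→P3→M1→Ref: bottleneck 1, flow now 3.
Augment Well→M3→P4→M1→Ref: bottleneck 5, flow now 8.
Augment Well→M3→P4→P5→Ref: bottleneck 3, flow now 11.
No augmenting path remains; maximum flow = 11.
In the residual graph, reachable from Well: {Well, M3, P4, P5}.
Min-cut edges: M3→P3 (3), P4→M1 (5), P5→Ref (3); capacity 3 + 5 + 3 = 11.
This cut is saturated, so no flow can exceed 11.

11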